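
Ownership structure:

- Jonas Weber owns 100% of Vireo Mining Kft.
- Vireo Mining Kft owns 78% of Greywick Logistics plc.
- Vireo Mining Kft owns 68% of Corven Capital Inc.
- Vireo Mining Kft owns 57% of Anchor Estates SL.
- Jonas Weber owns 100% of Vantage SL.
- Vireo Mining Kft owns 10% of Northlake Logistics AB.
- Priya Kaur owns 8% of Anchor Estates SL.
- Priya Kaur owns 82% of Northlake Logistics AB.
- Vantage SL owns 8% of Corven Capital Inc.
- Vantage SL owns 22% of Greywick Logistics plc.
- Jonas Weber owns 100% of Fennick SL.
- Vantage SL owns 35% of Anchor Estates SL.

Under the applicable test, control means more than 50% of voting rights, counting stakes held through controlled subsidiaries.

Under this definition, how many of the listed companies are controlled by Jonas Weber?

6

Jonas holds 100% of Vireo, so Jonas controls Vireo.
Jonas holds 100% of Vantage, so Jonas controls Vantage.
Vantage and Vireo together hold 8% + 68% = 76% of Corven, so Jonas controls Corven.
Vantage and Vireo together hold 35% + 57% = 92% of Anchor, so Jonas controls Anchor.
Vireo and Vantage together hold 78% + 22% = 100% of Greywick, so Jonas controls Greywick.
Jonas holds 100% of Fennick, so Jonas controls Fennick.
No other company's threshold is met.
Jonas controls 6 companies.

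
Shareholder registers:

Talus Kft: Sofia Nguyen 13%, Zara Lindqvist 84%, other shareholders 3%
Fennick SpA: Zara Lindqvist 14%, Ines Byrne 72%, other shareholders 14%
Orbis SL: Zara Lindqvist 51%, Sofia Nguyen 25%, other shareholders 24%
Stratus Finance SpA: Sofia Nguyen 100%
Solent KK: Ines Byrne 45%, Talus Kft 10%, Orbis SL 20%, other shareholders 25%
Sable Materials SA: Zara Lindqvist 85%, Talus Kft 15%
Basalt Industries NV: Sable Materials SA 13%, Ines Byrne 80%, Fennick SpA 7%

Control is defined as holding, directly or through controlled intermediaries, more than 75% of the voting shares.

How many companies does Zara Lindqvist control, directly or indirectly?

Zara holds 84% of Talus, so Zara controls Talus.
Zara and Talus together hold 85% + 15% = 100% of Sable, so Zara controls Sable.
No other company's threshold is met.
Zara controls 2 companies.

2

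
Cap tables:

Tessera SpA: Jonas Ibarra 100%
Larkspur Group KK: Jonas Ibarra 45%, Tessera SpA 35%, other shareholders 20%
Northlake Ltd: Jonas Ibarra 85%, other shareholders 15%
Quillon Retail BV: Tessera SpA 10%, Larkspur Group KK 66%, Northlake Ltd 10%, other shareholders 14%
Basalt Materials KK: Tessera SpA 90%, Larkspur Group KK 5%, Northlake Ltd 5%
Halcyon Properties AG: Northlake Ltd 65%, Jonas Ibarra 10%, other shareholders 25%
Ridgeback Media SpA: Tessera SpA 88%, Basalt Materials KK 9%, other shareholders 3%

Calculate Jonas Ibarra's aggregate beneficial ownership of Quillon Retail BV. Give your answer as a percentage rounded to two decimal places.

Jonas reaches Quillon along 4 paths.
Via Tessera: 100% × 10% = 10%.
Via Larkspur: 45% × 66% = 29.7%.
Via Tessera → Larkspur: 100% × 35% × 66% = 23.1%.
Via Northlake: 85% × 10% = 8.5%.
Total: 10% + 29.7% + 23.1% + 8.5% = 71.3%.
Rounded: 71.30%.

71.30%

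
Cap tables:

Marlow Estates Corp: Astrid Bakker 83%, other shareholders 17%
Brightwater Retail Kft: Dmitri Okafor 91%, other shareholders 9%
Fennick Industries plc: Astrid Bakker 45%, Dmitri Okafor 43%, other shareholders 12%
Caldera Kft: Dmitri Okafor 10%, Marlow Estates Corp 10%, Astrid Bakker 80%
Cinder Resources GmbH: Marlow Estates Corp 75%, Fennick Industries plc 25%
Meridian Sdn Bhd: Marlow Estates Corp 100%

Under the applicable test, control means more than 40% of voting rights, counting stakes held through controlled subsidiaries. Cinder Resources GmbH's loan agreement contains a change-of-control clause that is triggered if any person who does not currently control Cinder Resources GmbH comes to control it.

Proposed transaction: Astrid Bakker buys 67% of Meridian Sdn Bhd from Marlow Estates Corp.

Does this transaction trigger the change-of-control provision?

The purchase adds only to Astrid's holdings (Marlow's stake shrinks), so Astrid is the only person who could newly come to control Cinder.
Astrid holds 45% of Fennick, so Astrid controls Fennick.
Astrid holds 83% of Marlow, so Astrid controls Marlow.
Marlow and Fennick together hold 75% + 25% = 100% of Cinder, so Astrid controls Cinder.
So Astrid already controls Cinder before the transaction.
After the purchase, Astrid holds 67% of Meridian directly, and Marlow's stake falls to 33%.
Astrid controlled Cinder already, so this is not a new person acquiring control; every other person's position is unchanged or reduced.
No new person acquires control, so the clause is not triggered.

No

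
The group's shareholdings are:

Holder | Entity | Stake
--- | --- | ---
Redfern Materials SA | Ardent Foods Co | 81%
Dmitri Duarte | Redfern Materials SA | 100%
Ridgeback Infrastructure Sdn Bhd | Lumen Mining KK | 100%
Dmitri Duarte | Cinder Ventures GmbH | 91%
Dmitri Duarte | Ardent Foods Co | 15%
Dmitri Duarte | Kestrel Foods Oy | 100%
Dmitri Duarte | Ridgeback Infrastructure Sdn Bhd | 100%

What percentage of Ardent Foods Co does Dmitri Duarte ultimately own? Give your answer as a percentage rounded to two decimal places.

Dmitri reaches Ardent along 2 paths.
Via Redfern: 100% × 81% = 81%.
Direct stake: 15% = 15%.
Total: 81% + 15% = 96%.
Rounded: 96.00%.

96.00%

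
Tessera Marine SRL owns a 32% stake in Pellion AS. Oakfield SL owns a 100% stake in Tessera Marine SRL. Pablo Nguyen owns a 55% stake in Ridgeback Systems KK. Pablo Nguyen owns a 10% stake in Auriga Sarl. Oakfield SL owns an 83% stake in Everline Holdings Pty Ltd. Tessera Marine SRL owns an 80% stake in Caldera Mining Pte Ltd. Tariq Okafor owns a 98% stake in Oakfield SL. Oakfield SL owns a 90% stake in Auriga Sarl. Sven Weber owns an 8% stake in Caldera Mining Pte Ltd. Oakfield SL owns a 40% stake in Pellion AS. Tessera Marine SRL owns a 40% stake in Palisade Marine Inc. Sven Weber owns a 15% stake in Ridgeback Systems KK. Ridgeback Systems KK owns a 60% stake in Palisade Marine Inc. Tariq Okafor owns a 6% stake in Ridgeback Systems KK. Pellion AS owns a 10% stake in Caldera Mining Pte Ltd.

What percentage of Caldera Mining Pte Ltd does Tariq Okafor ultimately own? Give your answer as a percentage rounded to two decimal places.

Tariq reaches Caldera along 3 paths.
Via Oakfield → Pellion: 98% × 40% × 10% = 3.92%.
Via Oakfield → Tessera → Pellion: 98% × 100% × 32% × 10% = 3.136%.
Via Oakfield → Tessera: 98% × 100% × 80% = 78.4%.
Total: 3.92% + 3.136% + 78.4% = 85.456%.
Rounded: 85.46%.

85.46%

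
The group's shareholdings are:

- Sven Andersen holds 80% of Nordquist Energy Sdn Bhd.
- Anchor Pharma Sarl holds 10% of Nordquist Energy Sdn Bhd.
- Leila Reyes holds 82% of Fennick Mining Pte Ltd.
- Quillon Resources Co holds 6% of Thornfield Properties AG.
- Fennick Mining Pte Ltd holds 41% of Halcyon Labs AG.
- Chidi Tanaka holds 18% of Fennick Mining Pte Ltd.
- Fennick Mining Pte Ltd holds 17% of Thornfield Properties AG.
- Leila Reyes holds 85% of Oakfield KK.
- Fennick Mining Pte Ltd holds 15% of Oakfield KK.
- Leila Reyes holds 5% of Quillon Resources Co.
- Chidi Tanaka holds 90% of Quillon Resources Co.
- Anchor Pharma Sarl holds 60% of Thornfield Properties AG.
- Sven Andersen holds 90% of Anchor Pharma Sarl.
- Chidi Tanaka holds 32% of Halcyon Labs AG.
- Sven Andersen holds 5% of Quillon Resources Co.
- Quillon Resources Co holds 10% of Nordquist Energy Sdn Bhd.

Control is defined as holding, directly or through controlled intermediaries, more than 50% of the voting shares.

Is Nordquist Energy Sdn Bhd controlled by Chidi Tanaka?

Chidi holds 90% of Quillon, so Chidi controls Quillon.
In Nordquist, Chidi's side holds only 10%, not > 50%.
So Chidi does not control Nordquist.

No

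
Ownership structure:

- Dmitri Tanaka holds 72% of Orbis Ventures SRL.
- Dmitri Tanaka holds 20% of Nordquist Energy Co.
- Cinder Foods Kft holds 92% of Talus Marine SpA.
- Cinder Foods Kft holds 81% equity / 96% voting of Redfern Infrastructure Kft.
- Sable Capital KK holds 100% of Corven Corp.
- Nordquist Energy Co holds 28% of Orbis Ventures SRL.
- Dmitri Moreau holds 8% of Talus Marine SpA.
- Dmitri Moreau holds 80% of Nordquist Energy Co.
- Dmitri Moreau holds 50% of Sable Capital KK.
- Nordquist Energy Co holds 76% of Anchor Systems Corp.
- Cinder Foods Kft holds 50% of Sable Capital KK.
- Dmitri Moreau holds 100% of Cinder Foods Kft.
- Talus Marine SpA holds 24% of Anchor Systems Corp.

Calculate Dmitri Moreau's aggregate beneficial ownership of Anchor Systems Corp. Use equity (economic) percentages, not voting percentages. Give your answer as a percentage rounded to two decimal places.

Dmitri Moreau reaches Anchor along 3 paths.
Via Cinder → Talus: 100% × 92% × 24% = 22.08%.
Via Talus: 8% × 24% = 1.92%.
Via Nordquist: 80% × 76% = 60.8%.
Total: 22.08% + 1.92% + 60.8% = 84.8%.
Rounded: 84.80%.

84.80%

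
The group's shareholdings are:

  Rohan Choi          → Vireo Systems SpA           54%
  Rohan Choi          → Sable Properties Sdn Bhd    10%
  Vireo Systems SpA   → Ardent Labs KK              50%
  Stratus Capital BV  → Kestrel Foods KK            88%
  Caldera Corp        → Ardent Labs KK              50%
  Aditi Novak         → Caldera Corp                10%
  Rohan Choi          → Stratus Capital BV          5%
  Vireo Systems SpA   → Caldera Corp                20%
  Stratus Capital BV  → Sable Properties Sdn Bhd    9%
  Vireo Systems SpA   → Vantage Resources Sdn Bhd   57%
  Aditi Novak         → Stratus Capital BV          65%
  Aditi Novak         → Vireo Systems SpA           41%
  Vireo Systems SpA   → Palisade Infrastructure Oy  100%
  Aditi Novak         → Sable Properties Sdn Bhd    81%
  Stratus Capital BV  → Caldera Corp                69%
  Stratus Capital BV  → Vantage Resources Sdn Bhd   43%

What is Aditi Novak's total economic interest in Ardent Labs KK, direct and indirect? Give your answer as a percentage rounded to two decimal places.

Aditi reaches Ardent along 4 paths.
Via Vireo: 41% × 50% = 20.5%.
Via Vireo → Caldera: 41% × 20% × 50% = 4.1%.
Via Caldera: 10% × 50% = 5%.
Via Stratus → Caldera: 65% × 69% × 50% = 22.425%.
Total: 20.5% + 4.1% + 5% + 22.425% = 52.025%.
Rounded: 52.03%.

52.03%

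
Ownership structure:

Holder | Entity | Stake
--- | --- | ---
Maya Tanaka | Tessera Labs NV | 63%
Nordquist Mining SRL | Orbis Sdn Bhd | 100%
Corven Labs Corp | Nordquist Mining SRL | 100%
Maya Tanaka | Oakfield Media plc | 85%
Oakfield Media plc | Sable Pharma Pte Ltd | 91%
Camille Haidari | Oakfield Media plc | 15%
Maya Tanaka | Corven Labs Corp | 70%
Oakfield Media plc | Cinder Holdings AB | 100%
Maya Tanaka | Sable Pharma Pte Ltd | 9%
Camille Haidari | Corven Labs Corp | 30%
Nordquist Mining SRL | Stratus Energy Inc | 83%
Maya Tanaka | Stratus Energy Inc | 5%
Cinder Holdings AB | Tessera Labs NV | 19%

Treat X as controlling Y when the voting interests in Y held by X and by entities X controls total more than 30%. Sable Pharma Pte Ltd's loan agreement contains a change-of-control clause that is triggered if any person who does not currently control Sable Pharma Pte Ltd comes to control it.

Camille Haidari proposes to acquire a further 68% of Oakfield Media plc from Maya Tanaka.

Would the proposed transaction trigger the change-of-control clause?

The purchase adds only to Camille's holdings (Maya's stake shrinks), so Camille is the only person who could newly come to control Sable.
Camille's largest direct stake is 30% in Corven, which does not meet the threshold, so Camille controls no company.
Neither Camille nor any entity Camille controls holds any voting interest in Sable.
So before the transaction, Camille does not control Sable.
After the purchase, Camille's direct stake in Oakfield rises to 15% + 68% = 83%, and Maya's stake falls to 17%.
Camille holds 83% of Oakfield, so Camille controls Oakfield.
Oakfield holds 91% of Sable, so Camille controls Sable.
Camille did not control Sable before and does after, so the clause is triggered.

Yes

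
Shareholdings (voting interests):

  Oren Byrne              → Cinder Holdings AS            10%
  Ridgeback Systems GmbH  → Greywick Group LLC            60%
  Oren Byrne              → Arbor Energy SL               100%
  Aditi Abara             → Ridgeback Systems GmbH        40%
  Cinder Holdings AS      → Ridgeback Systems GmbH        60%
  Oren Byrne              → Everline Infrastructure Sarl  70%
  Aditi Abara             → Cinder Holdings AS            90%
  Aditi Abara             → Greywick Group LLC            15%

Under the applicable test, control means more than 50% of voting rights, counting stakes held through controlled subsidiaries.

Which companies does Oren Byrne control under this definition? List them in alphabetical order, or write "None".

Arbor Energy SL, Everline Infrastructure Sarl

Oren holds 70% of Everline, so Oren controls Everline.
Oren holds 100% of Arbor, so Oren controls Arbor.
No other company's threshold is met.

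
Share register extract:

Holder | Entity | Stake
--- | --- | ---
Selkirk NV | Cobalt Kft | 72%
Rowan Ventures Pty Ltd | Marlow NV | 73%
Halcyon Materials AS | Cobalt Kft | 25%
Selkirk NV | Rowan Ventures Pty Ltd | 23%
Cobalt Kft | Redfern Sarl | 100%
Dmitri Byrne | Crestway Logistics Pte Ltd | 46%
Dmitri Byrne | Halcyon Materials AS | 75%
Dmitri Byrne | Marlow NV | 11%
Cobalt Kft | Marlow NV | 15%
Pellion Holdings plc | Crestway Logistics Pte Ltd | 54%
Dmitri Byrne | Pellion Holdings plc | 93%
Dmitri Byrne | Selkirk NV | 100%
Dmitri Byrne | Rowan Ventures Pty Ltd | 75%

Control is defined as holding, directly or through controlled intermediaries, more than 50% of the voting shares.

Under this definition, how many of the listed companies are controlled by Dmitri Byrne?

Dmitri holds 100% of Selkirk, so Dmitri controls Selkirk.
Dmitri holds 75% of Halcyon, so Dmitri controls Halcyon.
Dmitri holds 93% of Pellion, so Dmitri controls Pellion.
Selkirk and Dmitri together hold 23% + 75% = 98% of Rowan, so Dmitri controls Rowan.
Selkirk and Halcyon together hold 72% + 25% = 97% of Cobalt, so Dmitri controls Cobalt.
Cobalt holds 100% of Redfern, so Dmitri controls Redfern.
Dmitri and Pellion together hold 46% + 54% = 100% of Crestway, so Dmitri controls Crestway.
Rowan and Dmitri and Cobalt together hold 73% + 11% + 15% = 99% of Marlow, so Dmitri controls Marlow.
Dmitri controls 8 companies.

8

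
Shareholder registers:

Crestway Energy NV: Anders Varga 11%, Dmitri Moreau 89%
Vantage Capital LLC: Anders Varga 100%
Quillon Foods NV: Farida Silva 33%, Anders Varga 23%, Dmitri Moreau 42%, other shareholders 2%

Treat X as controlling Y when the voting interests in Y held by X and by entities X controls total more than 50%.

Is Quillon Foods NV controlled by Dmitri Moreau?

No

Dmitri holds 89% of Crestway, so Dmitri controls Crestway.
In Quillon, Dmitri's side holds only 42%, not > 50%.
So Dmitri does not control Quillon.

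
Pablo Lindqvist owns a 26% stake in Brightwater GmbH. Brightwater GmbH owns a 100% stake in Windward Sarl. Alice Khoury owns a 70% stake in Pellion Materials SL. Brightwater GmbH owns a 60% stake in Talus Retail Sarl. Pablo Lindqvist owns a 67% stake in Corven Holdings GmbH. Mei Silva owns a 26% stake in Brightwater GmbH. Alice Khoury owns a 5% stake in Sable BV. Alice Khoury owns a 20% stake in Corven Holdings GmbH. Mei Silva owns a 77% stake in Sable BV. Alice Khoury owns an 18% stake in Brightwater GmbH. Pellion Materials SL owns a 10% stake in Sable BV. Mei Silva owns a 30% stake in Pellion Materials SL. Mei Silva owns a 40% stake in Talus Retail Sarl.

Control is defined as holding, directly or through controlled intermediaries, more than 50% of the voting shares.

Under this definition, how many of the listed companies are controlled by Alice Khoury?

Alice holds 70% of Pellion, so Alice controls Pellion.
No other company's threshold is met.
Alice controls 1 company.

1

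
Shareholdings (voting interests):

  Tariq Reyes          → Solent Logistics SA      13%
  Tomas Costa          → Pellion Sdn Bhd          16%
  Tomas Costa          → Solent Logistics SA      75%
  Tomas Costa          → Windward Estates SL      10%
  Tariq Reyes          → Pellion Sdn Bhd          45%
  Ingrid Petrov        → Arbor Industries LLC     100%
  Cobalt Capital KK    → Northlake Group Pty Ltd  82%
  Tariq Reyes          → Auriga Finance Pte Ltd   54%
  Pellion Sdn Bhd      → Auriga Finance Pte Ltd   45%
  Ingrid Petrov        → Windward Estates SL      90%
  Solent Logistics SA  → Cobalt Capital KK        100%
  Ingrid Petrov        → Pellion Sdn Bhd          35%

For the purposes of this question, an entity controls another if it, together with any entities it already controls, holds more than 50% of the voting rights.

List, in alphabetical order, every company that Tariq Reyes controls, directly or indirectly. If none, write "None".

Auriga Finance Pte Ltd

Tariq holds 54% of Auriga, so Tariq controls Auriga.
No other company's threshold is met.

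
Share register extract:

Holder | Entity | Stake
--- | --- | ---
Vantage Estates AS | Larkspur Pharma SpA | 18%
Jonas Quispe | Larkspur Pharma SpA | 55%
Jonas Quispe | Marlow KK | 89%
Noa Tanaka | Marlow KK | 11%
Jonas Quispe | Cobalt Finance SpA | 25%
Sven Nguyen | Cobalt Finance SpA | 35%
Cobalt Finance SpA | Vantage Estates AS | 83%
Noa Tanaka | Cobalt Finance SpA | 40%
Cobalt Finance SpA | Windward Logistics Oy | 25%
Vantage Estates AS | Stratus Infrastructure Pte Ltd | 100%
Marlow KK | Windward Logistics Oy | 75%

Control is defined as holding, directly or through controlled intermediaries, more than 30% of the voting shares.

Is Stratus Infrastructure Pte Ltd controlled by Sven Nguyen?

Sven holds 35% of Cobalt, so Sven controls Cobalt.
Cobalt holds 83% of Vantage, so Sven controls Vantage.
Vantage holds 100% of Stratus, so Sven controls Stratus.

Yes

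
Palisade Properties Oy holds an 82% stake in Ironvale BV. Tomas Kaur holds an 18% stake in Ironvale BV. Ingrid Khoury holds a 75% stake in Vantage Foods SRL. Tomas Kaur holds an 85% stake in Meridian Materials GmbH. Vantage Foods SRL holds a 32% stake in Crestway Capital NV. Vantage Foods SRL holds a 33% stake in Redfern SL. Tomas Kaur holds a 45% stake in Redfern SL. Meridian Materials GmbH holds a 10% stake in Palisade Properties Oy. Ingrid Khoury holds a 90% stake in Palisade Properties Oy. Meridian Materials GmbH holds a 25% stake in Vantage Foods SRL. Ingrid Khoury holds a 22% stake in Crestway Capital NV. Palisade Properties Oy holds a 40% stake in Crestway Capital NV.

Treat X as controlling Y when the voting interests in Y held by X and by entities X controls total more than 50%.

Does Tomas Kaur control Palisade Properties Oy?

No

Tomas holds 85% of Meridian, so Tomas controls Meridian.
In Palisade, Tomas's side holds only 10%, not > 50%.
So Tomas does not control Palisade.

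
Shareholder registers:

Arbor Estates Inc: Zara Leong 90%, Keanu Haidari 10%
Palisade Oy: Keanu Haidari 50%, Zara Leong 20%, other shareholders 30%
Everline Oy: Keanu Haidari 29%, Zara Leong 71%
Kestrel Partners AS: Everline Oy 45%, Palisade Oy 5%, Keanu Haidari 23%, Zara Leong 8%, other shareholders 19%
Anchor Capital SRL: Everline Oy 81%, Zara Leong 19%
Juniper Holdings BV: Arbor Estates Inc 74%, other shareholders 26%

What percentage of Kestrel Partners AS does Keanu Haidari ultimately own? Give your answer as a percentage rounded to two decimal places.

38.55%

Keanu reaches Kestrel along 3 paths.
Via Everline: 29% × 45% = 13.05%.
Via Palisade: 50% × 5% = 2.5%.
Direct stake: 23% = 23%.
Total: 13.05% + 2.5% + 23% = 38.55%.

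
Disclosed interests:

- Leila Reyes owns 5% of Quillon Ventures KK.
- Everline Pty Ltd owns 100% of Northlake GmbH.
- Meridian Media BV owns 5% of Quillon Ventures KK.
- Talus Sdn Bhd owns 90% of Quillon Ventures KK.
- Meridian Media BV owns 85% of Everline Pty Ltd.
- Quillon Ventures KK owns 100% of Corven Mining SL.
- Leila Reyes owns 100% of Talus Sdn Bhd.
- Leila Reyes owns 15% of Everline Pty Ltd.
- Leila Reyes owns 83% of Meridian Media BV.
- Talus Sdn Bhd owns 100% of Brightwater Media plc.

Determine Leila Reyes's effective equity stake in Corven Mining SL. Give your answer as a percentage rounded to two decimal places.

Leila reaches Corven along 3 paths.
Via Meridian → Quillon: 83% × 5% × 100% = 4.15%.
Via Talus → Quillon: 100% × 90% × 100% = 90%.
Via Quillon: 5% × 100% = 5%.
Total: 4.15% + 90% + 5% = 99.15%.

99.15%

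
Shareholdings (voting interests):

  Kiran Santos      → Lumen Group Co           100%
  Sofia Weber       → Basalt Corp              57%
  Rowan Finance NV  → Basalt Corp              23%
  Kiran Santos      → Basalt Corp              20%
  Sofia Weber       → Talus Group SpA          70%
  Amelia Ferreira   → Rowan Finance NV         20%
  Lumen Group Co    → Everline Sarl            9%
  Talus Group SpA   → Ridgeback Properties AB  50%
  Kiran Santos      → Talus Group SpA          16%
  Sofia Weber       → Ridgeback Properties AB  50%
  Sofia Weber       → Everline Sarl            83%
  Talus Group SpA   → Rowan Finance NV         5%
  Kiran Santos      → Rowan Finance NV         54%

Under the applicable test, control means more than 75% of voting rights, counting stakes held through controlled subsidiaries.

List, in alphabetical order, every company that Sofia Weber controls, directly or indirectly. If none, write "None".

Sofia holds 83% of Everline, so Sofia controls Everline.
No other company's threshold is met.

Everline Sarl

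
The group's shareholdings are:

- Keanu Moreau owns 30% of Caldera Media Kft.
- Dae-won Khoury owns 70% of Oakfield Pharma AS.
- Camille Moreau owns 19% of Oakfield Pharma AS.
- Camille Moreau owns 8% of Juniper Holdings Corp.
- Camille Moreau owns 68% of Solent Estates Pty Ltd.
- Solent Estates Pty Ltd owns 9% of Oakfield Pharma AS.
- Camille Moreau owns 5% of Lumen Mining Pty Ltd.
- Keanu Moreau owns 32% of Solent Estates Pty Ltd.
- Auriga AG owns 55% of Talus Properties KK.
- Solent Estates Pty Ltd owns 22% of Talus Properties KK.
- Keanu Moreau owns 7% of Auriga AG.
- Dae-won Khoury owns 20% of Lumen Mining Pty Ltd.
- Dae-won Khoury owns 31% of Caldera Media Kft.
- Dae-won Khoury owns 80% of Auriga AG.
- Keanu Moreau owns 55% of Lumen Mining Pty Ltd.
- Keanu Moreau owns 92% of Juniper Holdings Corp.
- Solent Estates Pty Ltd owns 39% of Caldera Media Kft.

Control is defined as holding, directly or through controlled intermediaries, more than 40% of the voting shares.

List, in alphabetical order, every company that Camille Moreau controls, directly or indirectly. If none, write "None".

Solent Estates Pty Ltd

Camille holds 68% of Solent, so Camille controls Solent.
No other company's threshold is met.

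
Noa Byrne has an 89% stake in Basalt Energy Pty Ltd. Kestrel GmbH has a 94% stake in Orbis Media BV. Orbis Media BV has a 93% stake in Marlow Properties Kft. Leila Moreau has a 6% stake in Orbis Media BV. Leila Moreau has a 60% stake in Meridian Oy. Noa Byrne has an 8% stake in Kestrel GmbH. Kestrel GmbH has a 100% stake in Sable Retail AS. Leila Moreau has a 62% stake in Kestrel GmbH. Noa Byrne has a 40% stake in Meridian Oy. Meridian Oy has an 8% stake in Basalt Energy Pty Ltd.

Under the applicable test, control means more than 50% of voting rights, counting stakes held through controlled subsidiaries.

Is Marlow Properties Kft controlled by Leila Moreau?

Leila holds 62% of Kestrel, so Leila controls Kestrel.
Kestrel and Leila together hold 94% + 6% = 100% of Orbis, so Leila controls Orbis.
Orbis holds 93% of Marlow, so Leila controls Marlow.

Yes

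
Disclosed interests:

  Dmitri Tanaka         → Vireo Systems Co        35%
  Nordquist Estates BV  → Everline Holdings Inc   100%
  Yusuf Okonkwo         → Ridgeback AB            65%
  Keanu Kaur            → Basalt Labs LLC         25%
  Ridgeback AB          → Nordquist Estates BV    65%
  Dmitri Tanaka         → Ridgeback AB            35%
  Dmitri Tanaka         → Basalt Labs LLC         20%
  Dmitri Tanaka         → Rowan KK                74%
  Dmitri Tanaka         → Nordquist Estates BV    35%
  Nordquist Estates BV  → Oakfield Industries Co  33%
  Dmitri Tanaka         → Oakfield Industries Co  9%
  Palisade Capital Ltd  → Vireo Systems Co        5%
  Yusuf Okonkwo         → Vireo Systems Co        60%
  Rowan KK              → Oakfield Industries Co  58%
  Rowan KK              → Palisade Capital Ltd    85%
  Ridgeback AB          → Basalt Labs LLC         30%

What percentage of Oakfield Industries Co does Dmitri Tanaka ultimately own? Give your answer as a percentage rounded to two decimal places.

70.98%

Dmitri reaches Oakfield along 4 paths.
Direct stake: 9% = 9%.
Via Rowan: 74% × 58% = 42.92%.
Via Ridgeback → Nordquist: 35% × 65% × 33% = 7.5075%.
Via Nordquist: 35% × 33% = 11.55%.
Total: 9% + 42.92% + 7.5075% + 11.55% = 70.9775%.
Rounded: 70.98%.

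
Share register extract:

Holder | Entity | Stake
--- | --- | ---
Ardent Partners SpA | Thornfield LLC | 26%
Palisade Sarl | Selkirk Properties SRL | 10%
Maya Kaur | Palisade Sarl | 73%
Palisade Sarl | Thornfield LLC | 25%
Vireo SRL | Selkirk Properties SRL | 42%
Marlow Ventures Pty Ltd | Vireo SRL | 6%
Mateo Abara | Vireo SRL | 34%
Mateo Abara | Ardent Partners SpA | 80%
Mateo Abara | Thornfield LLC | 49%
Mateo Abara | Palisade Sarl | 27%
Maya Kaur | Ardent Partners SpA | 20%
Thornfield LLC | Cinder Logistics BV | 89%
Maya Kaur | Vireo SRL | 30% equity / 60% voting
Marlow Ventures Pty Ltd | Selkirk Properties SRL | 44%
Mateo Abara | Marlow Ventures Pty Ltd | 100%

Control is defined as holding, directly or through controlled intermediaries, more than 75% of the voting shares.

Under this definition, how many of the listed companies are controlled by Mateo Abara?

Mateo holds 100% of Marlow, so Mateo controls Marlow.
Mateo holds 80% of Ardent, so Mateo controls Ardent.
No other company's threshold is met.
Mateo controls 2 companies.

2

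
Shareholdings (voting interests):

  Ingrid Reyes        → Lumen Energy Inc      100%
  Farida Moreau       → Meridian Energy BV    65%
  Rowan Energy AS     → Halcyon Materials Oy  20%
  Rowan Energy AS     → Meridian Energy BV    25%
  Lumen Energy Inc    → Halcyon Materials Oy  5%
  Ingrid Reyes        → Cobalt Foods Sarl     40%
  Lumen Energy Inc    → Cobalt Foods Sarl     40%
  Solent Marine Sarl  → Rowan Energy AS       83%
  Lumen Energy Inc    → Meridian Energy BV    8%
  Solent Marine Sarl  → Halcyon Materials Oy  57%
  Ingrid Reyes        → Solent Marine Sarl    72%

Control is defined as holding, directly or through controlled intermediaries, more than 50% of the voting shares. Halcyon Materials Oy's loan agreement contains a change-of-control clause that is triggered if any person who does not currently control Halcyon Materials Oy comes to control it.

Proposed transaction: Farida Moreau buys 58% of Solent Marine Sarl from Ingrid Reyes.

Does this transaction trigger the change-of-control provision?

The purchase adds only to Farida's holdings (Ingrid's stake shrinks), so Farida is the only person who could newly come to control Halcyon.
Farida holds 65% of Meridian, so Farida controls Meridian.
Neither Farida nor any entity Farida controls holds any voting interest in Halcyon.
So before the transaction, Farida does not control Halcyon.
After the purchase, Farida holds 58% of Solent directly, and Ingrid's stake falls to 14%.
Farida holds 58% of Solent, so Farida controls Solent.
Solent holds 83% of Rowan, so Farida controls Rowan.
Solent and Rowan together hold 57% + 20% = 77% of Halcyon, so Farida controls Halcyon.
Farida did not control Halcyon before and does after, so the clause is triggered.

Yes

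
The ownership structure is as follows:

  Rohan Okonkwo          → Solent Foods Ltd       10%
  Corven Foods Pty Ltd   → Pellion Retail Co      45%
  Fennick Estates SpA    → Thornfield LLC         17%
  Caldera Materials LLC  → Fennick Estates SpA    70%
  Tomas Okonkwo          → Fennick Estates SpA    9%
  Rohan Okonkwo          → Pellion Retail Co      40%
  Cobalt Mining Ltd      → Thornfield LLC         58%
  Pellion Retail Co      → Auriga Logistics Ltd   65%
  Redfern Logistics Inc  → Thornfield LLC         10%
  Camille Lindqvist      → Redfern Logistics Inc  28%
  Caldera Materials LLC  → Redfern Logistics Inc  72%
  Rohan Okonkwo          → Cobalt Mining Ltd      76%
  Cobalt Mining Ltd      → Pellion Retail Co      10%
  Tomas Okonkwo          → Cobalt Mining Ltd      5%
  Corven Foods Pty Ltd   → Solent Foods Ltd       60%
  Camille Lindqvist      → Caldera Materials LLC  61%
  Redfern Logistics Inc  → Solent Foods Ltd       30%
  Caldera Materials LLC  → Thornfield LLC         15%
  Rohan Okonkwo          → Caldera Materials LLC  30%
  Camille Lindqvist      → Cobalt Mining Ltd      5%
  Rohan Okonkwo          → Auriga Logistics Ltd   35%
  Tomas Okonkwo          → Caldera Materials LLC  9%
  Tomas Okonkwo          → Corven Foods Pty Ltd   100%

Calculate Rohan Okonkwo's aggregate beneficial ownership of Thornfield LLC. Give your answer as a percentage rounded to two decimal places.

54.31%

Rohan reaches Thornfield along 4 paths.
Via Caldera → Redfern: 30% × 72% × 10% = 2.16%.
Via Cobalt: 76% × 58% = 44.08%.
Via Caldera: 30% × 15% = 4.5%.
Via Caldera → Fennick: 30% × 70% × 17% = 3.57%.
Total: 2.16% + 44.08% + 4.5% + 3.57% = 54.31%.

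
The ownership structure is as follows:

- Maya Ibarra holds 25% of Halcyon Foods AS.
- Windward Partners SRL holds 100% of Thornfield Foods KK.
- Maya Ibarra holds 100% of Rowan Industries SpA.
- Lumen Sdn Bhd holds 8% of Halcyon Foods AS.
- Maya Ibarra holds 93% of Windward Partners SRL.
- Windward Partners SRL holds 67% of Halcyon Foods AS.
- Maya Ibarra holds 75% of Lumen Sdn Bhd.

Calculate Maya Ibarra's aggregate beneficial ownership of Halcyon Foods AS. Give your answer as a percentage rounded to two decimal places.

Maya reaches Halcyon along 3 paths.
Via Lumen: 75% × 8% = 6%.
Via Windward: 93% × 67% = 62.31%.
Direct stake: 25% = 25%.
Total: 6% + 62.31% + 25% = 93.31%.

93.31%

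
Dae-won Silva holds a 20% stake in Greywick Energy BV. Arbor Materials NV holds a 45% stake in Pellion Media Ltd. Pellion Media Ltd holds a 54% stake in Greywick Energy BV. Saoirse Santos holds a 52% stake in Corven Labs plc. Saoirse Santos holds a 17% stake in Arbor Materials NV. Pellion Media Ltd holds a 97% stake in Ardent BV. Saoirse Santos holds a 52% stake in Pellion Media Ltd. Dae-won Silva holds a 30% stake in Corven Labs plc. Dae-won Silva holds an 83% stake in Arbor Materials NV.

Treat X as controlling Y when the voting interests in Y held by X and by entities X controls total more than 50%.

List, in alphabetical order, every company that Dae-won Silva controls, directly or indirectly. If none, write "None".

Dae-won holds 83% of Arbor, so Dae-won controls Arbor.
No other company's threshold is met.

Arbor Materials NV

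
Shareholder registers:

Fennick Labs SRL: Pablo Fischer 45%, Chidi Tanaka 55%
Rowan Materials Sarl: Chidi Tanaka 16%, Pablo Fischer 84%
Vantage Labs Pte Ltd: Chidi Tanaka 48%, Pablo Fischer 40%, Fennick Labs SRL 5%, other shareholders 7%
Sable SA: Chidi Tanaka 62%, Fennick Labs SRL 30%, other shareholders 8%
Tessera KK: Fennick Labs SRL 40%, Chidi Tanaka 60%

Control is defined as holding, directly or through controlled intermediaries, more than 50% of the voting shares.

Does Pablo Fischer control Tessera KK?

No

Pablo holds 84% of Rowan, so Pablo controls Rowan.
Neither Pablo nor any entity Pablo controls holds any voting interest in Tessera.
So Pablo does not control Tessera.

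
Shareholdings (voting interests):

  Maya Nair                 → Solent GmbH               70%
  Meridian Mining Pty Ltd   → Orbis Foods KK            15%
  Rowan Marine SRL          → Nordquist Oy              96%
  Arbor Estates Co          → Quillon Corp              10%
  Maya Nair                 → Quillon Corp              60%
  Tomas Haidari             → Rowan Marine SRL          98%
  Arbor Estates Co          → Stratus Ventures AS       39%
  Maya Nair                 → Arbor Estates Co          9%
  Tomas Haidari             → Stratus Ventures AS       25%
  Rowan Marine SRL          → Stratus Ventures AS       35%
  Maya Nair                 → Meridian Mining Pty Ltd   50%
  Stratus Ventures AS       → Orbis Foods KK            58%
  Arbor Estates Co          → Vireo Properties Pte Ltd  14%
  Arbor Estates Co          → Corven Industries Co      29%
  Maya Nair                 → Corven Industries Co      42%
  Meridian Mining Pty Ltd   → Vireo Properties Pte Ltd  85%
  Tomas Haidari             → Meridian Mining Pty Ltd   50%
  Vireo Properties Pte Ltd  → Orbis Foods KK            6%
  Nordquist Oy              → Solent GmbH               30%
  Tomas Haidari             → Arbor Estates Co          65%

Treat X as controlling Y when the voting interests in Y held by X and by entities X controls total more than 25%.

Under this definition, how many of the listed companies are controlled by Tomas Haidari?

9

Tomas holds 65% of Arbor, so Tomas controls Arbor.
Tomas holds 50% of Meridian, so Tomas controls Meridian.
Tomas holds 98% of Rowan, so Tomas controls Rowan.
Arbor holds 29% of Corven, so Tomas controls Corven.
Arbor and Meridian together hold 14% + 85% = 99% of Vireo, so Tomas controls Vireo.
Rowan holds 96% of Nordquist, so Tomas controls Nordquist.
Rowan and Tomas and Arbor together hold 35% + 25% + 39% = 99% of Stratus, so Tomas controls Stratus.
Nordquist holds 30% of Solent, so Tomas controls Solent.
Meridian and Stratus and Vireo together hold 15% + 58% + 6% = 79% of Orbis, so Tomas controls Orbis.
No other company's threshold is met.
Tomas controls 9 companies.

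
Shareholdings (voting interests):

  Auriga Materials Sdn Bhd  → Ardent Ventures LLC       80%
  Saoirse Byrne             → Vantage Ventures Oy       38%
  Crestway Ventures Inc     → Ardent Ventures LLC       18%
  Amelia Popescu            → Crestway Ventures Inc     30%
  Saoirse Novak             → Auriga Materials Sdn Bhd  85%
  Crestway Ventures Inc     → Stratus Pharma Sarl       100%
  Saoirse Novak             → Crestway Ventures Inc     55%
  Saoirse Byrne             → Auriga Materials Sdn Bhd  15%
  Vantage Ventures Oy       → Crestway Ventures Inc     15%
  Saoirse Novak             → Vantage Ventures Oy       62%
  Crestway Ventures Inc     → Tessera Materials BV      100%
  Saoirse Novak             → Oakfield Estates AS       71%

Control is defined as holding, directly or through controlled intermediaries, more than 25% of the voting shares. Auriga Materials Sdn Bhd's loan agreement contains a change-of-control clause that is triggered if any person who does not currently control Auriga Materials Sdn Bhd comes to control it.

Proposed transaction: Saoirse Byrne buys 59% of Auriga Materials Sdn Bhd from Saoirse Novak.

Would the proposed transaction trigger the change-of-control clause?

The purchase adds only to Saoirse Byrne's holdings (Saoirse Novak's stake shrinks), so Saoirse Byrne is the only person who could newly come to control Auriga.
Saoirse Byrne holds 38% of Vantage, so Saoirse Byrne controls Vantage.
In Auriga, Saoirse Byrne's side holds only 15%, not > 25%.
So before the transaction, Saoirse Byrne does not control Auriga.
After the purchase, Saoirse Byrne's direct stake in Auriga rises to 15% + 59% = 74%, and Saoirse Novak's stake falls to 26%.
Saoirse Byrne holds 74% of Auriga, so Saoirse Byrne controls Auriga.
Saoirse Byrne did not control Auriga before and does after, so the clause is triggered.

Yes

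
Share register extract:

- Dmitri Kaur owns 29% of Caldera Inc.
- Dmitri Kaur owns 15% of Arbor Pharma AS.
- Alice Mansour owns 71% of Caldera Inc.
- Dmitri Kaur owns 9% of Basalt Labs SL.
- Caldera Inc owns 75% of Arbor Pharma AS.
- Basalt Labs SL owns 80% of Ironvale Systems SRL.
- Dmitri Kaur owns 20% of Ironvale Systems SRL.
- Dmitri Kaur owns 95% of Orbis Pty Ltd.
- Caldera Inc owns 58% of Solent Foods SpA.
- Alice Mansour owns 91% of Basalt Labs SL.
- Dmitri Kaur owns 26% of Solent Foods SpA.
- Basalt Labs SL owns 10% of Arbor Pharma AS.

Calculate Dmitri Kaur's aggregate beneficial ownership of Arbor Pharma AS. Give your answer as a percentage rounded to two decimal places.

Dmitri reaches Arbor along 3 paths.
Direct stake: 15% = 15%.
Via Basalt: 9% × 10% = 0.9%.
Via Caldera: 29% × 75% = 21.75%.
Total: 15% + 0.9% + 21.75% = 37.65%.

37.65%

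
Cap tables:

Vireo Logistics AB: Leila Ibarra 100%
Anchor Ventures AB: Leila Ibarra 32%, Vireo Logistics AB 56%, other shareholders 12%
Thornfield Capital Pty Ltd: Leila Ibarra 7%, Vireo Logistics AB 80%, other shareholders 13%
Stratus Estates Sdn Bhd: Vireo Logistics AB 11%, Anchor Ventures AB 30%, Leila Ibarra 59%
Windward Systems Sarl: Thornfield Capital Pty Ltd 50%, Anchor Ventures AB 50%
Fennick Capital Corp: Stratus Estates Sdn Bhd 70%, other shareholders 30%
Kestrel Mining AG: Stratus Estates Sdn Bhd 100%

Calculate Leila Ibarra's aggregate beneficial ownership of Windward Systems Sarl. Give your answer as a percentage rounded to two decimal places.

Leila reaches Windward along 4 paths.
Via Thornfield: 7% × 50% = 3.5%.
Via Vireo → Thornfield: 100% × 80% × 50% = 40%.
Via Anchor: 32% × 50% = 16%.
Via Vireo → Anchor: 100% × 56% × 50% = 28%.
Total: 3.5% + 40% + 16% + 28% = 87.5%.
Rounded: 87.50%.

87.50%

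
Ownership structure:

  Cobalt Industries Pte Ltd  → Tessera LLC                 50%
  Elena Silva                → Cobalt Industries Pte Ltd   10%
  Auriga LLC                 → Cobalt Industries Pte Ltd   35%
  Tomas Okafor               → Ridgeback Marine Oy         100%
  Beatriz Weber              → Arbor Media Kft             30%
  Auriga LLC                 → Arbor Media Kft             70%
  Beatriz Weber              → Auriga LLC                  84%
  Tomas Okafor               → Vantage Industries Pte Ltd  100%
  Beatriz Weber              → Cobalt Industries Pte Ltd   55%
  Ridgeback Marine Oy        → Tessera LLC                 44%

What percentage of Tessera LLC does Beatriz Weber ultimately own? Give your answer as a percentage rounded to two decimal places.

Beatriz reaches Tessera along 2 paths.
Via Auriga → Cobalt: 84% × 35% × 50% = 14.7%.
Via Cobalt: 55% × 50% = 27.5%.
Total: 14.7% + 27.5% = 42.2%.
Rounded: 42.20%.

42.20%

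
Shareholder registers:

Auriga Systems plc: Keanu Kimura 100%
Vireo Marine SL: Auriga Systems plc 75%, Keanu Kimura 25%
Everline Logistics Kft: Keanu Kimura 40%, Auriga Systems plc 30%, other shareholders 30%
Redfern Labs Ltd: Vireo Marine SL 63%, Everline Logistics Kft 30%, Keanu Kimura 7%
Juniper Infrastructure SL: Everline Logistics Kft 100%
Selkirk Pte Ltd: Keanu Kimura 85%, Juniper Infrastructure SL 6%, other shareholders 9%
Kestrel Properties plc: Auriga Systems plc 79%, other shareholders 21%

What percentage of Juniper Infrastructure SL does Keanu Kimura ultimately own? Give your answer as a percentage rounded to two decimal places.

70.00%

Keanu reaches Juniper along 2 paths.
Via Everline: 40% × 100% = 40%.
Via Auriga → Everline: 100% × 30% × 100% = 30%.
Total: 40% + 30% = 70%.
Rounded: 70.00%.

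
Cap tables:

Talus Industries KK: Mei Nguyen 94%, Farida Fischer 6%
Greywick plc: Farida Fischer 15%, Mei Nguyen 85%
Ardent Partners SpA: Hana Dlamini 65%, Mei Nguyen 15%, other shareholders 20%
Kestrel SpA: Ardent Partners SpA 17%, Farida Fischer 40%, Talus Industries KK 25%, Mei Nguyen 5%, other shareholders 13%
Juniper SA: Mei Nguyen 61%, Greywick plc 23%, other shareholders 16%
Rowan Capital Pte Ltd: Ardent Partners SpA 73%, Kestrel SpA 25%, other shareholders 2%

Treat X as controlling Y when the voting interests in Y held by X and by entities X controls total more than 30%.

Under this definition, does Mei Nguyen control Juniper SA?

Mei holds 85% of Greywick, so Mei controls Greywick.
Mei and Greywick together hold 61% + 23% = 84% of Juniper, so Mei controls Juniper.

Yes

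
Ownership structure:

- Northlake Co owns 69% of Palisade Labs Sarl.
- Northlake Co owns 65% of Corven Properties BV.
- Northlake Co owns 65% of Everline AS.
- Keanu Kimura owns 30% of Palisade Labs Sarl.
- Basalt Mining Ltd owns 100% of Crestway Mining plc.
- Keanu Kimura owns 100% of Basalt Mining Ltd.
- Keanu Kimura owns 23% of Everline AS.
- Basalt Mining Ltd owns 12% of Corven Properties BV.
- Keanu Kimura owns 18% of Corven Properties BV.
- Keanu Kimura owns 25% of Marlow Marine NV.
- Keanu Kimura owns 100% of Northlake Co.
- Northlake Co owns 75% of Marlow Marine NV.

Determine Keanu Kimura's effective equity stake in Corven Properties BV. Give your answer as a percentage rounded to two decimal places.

95.00%

Keanu reaches Corven along 3 paths.
Via Northlake: 100% × 65% = 65%.
Direct stake: 18% = 18%.
Via Basalt: 100% × 12% = 12%.
Total: 65% + 18% + 12% = 95%.
Rounded: 95.00%.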